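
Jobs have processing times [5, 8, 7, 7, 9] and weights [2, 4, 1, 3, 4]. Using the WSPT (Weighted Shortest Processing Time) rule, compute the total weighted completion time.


Compute p/w ratios and sort ascending (WSPT): [(8, 4), (9, 4), (7, 3), (5, 2), (7, 1)]
Compute weighted completion times:
  Job (p=8,w=4): C=8, w*C=4*8=32
  Job (p=9,w=4): C=17, w*C=4*17=68
  Job (p=7,w=3): C=24, w*C=3*24=72
  Job (p=5,w=2): C=29, w*C=2*29=58
  Job (p=7,w=1): C=36, w*C=1*36=36
Total weighted completion time = 266

266


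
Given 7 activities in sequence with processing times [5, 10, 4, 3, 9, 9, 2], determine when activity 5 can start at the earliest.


Activity 5 starts after activities 1 through 4 complete.
Predecessor durations: [5, 10, 4, 3]
ES = 5 + 10 + 4 + 3 = 22

22


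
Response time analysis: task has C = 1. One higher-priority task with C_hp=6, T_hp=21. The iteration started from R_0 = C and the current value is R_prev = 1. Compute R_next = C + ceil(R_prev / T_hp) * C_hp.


R_next = C + ceil(R_prev / T_hp) * C_hp
ceil(1 / 21) = ceil(0.0476) = 1
Interference = 1 * 6 = 6
R_next = 1 + 6 = 7

7


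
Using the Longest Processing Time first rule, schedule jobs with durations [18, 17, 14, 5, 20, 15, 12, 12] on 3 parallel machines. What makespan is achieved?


Sort jobs in decreasing order (LPT): [20, 18, 17, 15, 14, 12, 12, 5]
Assign each job to the least loaded machine:
  Machine 1: jobs [20, 12, 12], load = 44
  Machine 2: jobs [18, 14, 5], load = 37
  Machine 3: jobs [17, 15], load = 32
Makespan = max load = 44

44


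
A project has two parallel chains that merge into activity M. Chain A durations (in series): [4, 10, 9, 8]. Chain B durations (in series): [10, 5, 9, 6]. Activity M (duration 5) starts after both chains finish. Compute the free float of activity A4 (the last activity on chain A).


ES(A4) = sum of predecessors on chain A = 23
EF(A4) = ES + duration = 23 + 8 = 31
Successor of A4 is M. ES(M) = max(sum(A), sum(B)) = max(31, 30) = 31
Free float = ES(successor) - EF(current) = 31 - 31 = 0

0


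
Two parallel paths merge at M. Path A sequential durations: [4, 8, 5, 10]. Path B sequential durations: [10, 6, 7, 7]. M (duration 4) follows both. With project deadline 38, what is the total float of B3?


Forward pass: ES(B3) = sum of predecessors on chain B = 16
EF = ES + duration = 16 + 7 = 23
Backward pass: LF(M) = deadline = 38; LS(M) = 38 - 4 = 34
LF(B3) = LS(M) - sum(successors on chain B) = 34 - 7 = 27
LS = LF - duration = 27 - 7 = 20
Total float = LS - ES = 20 - 16 = 4

4


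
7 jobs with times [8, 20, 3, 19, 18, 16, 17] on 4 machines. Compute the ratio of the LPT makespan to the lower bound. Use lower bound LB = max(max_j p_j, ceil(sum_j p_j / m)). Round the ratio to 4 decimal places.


LPT order: [20, 19, 18, 17, 16, 8, 3]
Machine loads after assignment: [20, 22, 26, 33]
LPT makespan = 33
Lower bound = max(max_job, ceil(total/4)) = max(20, 26) = 26
Ratio = 33 / 26 = 1.2692

1.2692


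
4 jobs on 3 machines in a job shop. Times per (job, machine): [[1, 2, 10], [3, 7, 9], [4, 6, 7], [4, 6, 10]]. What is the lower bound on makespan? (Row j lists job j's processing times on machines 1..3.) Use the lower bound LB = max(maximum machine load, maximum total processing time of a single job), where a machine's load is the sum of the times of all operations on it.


Machine loads:
  Machine 1: 1 + 3 + 4 + 4 = 12
  Machine 2: 2 + 7 + 6 + 6 = 21
  Machine 3: 10 + 9 + 7 + 10 = 36
Max machine load = 36
Job totals:
  Job 1: 13
  Job 2: 19
  Job 3: 17
  Job 4: 20
Max job total = 20
Lower bound = max(36, 20) = 36

36


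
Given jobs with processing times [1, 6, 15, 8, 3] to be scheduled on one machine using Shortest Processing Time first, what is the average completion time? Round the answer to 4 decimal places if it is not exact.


Sort jobs by processing time (SPT order): [1, 3, 6, 8, 15]
Compute completion times sequentially:
  Job 1: processing = 1, completes at 1
  Job 2: processing = 3, completes at 4
  Job 3: processing = 6, completes at 10
  Job 4: processing = 8, completes at 18
  Job 5: processing = 15, completes at 33
Sum of completion times = 66
Average completion time = 66/5 = 13.2

13.2


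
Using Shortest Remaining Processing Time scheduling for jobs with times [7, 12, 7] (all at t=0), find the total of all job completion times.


Since all jobs arrive at t=0, SRPT equals SPT ordering.
SPT order: [7, 7, 12]
Completion times:
  Job 1: p=7, C=7
  Job 2: p=7, C=14
  Job 3: p=12, C=26
Total completion time = 7 + 14 + 26 = 47

47


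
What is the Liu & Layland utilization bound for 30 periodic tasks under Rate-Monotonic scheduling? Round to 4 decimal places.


Compute 2^(1/30) = 1.0233738920
Subtract 1: 1.0233738920 - 1 = 0.0233738920
Multiply by n: 30 * 0.0233738920 = 0.7012167600
Round to 4 dp: 0.7012

0.7012


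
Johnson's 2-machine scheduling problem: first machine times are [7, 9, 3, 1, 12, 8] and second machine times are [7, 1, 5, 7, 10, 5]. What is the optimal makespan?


Apply Johnson's rule:
  Group 1 (a <= b): [(4, 1, 7), (3, 3, 5), (1, 7, 7)]
  Group 2 (a > b): [(5, 12, 10), (6, 8, 5), (2, 9, 1)]
Optimal job order: [4, 3, 1, 5, 6, 2]
Schedule:
  Job 4: M1 done at 1, M2 done at 8
  Job 3: M1 done at 4, M2 done at 13
  Job 1: M1 done at 11, M2 done at 20
  Job 5: M1 done at 23, M2 done at 33
  Job 6: M1 done at 31, M2 done at 38
  Job 2: M1 done at 40, M2 done at 41
Makespan = 41

41


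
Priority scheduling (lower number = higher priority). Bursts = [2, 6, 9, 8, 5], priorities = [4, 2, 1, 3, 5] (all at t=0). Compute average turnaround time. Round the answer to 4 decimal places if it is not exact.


Sort by priority (ascending = highest first):
Order: [(1, 9), (2, 6), (3, 8), (4, 2), (5, 5)]
Completion times:
  Priority 1, burst=9, C=9
  Priority 2, burst=6, C=15
  Priority 3, burst=8, C=23
  Priority 4, burst=2, C=25
  Priority 5, burst=5, C=30
Average turnaround = 102/5 = 20.4

20.4


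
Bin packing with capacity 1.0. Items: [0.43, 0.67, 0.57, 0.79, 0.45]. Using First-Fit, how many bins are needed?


Place items sequentially using First-Fit:
  Item 0.43 -> new Bin 1
  Item 0.67 -> new Bin 2
  Item 0.57 -> Bin 1 (now 1.0)
  Item 0.79 -> new Bin 3
  Item 0.45 -> new Bin 4
Total bins used = 4

4


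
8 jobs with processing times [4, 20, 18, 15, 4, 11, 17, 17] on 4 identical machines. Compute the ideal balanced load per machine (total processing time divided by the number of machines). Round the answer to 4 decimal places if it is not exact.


Total processing time = 4 + 20 + 18 + 15 + 4 + 11 + 17 + 17 = 106
Number of machines = 4
Ideal balanced load = 106 / 4 = 26.5

26.5


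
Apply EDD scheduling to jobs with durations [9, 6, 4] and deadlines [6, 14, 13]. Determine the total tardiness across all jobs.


Sort by due date (EDD order): [(9, 6), (4, 13), (6, 14)]
Compute completion times and tardiness:
  Job 1: p=9, d=6, C=9, tardiness=max(0,9-6)=3
  Job 2: p=4, d=13, C=13, tardiness=max(0,13-13)=0
  Job 3: p=6, d=14, C=19, tardiness=max(0,19-14)=5
Total tardiness = 8

8


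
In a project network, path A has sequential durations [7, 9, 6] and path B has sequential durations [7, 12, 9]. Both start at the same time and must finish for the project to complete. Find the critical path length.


Path A total = 7 + 9 + 6 = 22
Path B total = 7 + 12 + 9 = 28
Critical path = longest path = max(22, 28) = 28

28


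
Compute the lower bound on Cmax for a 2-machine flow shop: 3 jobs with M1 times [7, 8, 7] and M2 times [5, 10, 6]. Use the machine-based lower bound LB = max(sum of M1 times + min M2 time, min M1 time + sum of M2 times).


LB1 = sum(M1 times) + min(M2 times) = 22 + 5 = 27
LB2 = min(M1 times) + sum(M2 times) = 7 + 21 = 28
Lower bound = max(LB1, LB2) = max(27, 28) = 28

28


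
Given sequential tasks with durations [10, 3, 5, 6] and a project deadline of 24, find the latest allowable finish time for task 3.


LF(activity 3) = deadline - sum of successor durations
Successors: activities 4 through 4 with durations [6]
Sum of successor durations = 6
LF = 24 - 6 = 18

18


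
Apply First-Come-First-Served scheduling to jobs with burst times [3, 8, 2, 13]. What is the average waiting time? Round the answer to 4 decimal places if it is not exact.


FCFS order (as given): [3, 8, 2, 13]
Waiting times:
  Job 1: wait = 0
  Job 2: wait = 3
  Job 3: wait = 11
  Job 4: wait = 13
Sum of waiting times = 27
Average waiting time = 27/4 = 6.75

6.75


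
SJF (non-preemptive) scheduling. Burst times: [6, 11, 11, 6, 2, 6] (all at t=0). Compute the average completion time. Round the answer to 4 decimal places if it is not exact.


SJF order (ascending): [2, 6, 6, 6, 11, 11]
Completion times:
  Job 1: burst=2, C=2
  Job 2: burst=6, C=8
  Job 3: burst=6, C=14
  Job 4: burst=6, C=20
  Job 5: burst=11, C=31
  Job 6: burst=11, C=42
Average completion = 117/6 = 19.5

19.5


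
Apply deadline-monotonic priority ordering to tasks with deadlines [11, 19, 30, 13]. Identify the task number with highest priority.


Sort tasks by relative deadline (ascending):
  Task 1: deadline = 11
  Task 4: deadline = 13
  Task 2: deadline = 19
  Task 3: deadline = 30
Priority order (highest first): [1, 4, 2, 3]
Highest priority task = 1

1


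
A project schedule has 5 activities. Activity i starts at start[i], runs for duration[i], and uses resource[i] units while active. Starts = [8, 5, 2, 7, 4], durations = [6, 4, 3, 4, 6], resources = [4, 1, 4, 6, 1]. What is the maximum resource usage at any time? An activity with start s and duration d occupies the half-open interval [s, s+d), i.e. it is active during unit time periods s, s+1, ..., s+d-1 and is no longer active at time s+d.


Each activity i is active on [start_i, start_i + duration_i).
Compute total resource usage per time slot:
  t=0: active resources = [], total = 0
  t=1: active resources = [], total = 0
  t=2: active resources = [4], total = 4
  t=3: active resources = [4], total = 4
  t=4: active resources = [4, 1], total = 5
  t=5: active resources = [1, 1], total = 2
  t=6: active resources = [1, 1], total = 2
  t=7: active resources = [1, 6, 1], total = 8
  t=8: active resources = [4, 1, 6, 1], total = 12
  t=9: active resources = [4, 6, 1], total = 11
  t=10: active resources = [4, 6], total = 10
  t=11: active resources = [4], total = 4
  t=12: active resources = [4], total = 4
  t=13: active resources = [4], total = 4
Peak resource demand = 12

12


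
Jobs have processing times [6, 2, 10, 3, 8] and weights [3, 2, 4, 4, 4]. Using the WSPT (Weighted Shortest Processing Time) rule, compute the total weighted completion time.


Compute p/w ratios and sort ascending (WSPT): [(3, 4), (2, 2), (6, 3), (8, 4), (10, 4)]
Compute weighted completion times:
  Job (p=3,w=4): C=3, w*C=4*3=12
  Job (p=2,w=2): C=5, w*C=2*5=10
  Job (p=6,w=3): C=11, w*C=3*11=33
  Job (p=8,w=4): C=19, w*C=4*19=76
  Job (p=10,w=4): C=29, w*C=4*29=116
Total weighted completion time = 247

247


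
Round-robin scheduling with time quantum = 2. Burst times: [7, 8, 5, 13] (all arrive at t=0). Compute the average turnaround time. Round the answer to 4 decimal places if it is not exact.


Time quantum = 2
Execution trace:
  J1 runs 2 units, time = 2
  J2 runs 2 units, time = 4
  J3 runs 2 units, time = 6
  J4 runs 2 units, time = 8
  J1 runs 2 units, time = 10
  J2 runs 2 units, time = 12
  J3 runs 2 units, time = 14
  J4 runs 2 units, time = 16
  J1 runs 2 units, time = 18
  J2 runs 2 units, time = 20
  J3 runs 1 units, time = 21
  J4 runs 2 units, time = 23
  J1 runs 1 units, time = 24
  J2 runs 2 units, time = 26
  J4 runs 2 units, time = 28
  J4 runs 2 units, time = 30
  J4 runs 2 units, time = 32
  J4 runs 1 units, time = 33
Finish times: [24, 26, 21, 33]
Average turnaround = 104/4 = 26.0

26.0


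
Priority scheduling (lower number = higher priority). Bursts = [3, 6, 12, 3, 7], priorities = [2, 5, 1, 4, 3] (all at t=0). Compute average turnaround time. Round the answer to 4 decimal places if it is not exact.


Sort by priority (ascending = highest first):
Order: [(1, 12), (2, 3), (3, 7), (4, 3), (5, 6)]
Completion times:
  Priority 1, burst=12, C=12
  Priority 2, burst=3, C=15
  Priority 3, burst=7, C=22
  Priority 4, burst=3, C=25
  Priority 5, burst=6, C=31
Average turnaround = 105/5 = 21.0

21.0


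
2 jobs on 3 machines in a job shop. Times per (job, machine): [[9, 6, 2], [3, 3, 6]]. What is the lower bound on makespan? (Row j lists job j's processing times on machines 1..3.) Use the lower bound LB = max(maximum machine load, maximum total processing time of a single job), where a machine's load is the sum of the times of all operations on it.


Machine loads:
  Machine 1: 9 + 3 = 12
  Machine 2: 6 + 3 = 9
  Machine 3: 2 + 6 = 8
Max machine load = 12
Job totals:
  Job 1: 17
  Job 2: 12
Max job total = 17
Lower bound = max(12, 17) = 17

17


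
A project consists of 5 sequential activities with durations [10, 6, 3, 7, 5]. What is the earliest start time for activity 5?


Activity 5 starts after activities 1 through 4 complete.
Predecessor durations: [10, 6, 3, 7]
ES = 10 + 6 + 3 + 7 = 26

26


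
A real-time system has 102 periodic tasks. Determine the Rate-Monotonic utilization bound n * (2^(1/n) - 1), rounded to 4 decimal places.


Compute 2^(1/102) = 1.0068187028
Subtract 1: 1.0068187028 - 1 = 0.0068187028
Multiply by n: 102 * 0.0068187028 = 0.6955076856
Round to 4 dp: 0.6955

0.6955


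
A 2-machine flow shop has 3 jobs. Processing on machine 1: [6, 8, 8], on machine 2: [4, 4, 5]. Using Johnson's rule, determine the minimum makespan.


Apply Johnson's rule:
  Group 1 (a <= b): []
  Group 2 (a > b): [(3, 8, 5), (1, 6, 4), (2, 8, 4)]
Optimal job order: [3, 1, 2]
Schedule:
  Job 3: M1 done at 8, M2 done at 13
  Job 1: M1 done at 14, M2 done at 18
  Job 2: M1 done at 22, M2 done at 26
Makespan = 26

26


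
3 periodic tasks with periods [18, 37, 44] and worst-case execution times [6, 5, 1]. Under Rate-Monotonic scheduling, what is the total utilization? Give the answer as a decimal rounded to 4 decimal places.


Compute individual utilizations (exact fractions):
  Task 1: C/T = 6/18 = 1/3 (approx. 0.3333)
  Task 2: C/T = 5/37 (approx. 0.1351)
  Task 3: C/T = 1/44 (approx. 0.0227)
Total utilization U = 1/3 + 5/37 + 1/44 = 2399/4884
Rounded to 4 decimal places: U = 0.4912
RM (Liu & Layland) bound for 3 tasks = 0.779763; compare with U = 2399/4884 (approx. 0.491196)
U <= bound, so schedulable by RM sufficient condition.

0.4912


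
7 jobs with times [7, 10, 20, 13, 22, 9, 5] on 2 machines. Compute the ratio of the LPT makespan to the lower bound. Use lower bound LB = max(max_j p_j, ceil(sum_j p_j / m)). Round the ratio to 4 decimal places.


LPT order: [22, 20, 13, 10, 9, 7, 5]
Machine loads after assignment: [41, 45]
LPT makespan = 45
Lower bound = max(max_job, ceil(total/2)) = max(22, 43) = 43
Ratio = 45 / 43 = 1.0465

1.0465


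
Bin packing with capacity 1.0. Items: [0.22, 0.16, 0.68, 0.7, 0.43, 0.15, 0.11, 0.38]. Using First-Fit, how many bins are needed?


Place items sequentially using First-Fit:
  Item 0.22 -> new Bin 1
  Item 0.16 -> Bin 1 (now 0.38)
  Item 0.68 -> new Bin 2
  Item 0.7 -> new Bin 3
  Item 0.43 -> Bin 1 (now 0.81)
  Item 0.15 -> Bin 1 (now 0.96)
  Item 0.11 -> Bin 2 (now 0.79)
  Item 0.38 -> new Bin 4
Total bins used = 4

4


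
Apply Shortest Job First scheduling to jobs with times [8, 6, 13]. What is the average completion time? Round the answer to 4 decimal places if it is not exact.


SJF order (ascending): [6, 8, 13]
Completion times:
  Job 1: burst=6, C=6
  Job 2: burst=8, C=14
  Job 3: burst=13, C=27
Average completion = 47/3 = 15.6667

15.6667


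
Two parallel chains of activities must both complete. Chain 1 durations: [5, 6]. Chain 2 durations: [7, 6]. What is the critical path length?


Path A total = 5 + 6 = 11
Path B total = 7 + 6 = 13
Critical path = longest path = max(11, 13) = 13

13


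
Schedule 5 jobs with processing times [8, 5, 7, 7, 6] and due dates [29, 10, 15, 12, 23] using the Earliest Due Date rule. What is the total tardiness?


Sort by due date (EDD order): [(5, 10), (7, 12), (7, 15), (6, 23), (8, 29)]
Compute completion times and tardiness:
  Job 1: p=5, d=10, C=5, tardiness=max(0,5-10)=0
  Job 2: p=7, d=12, C=12, tardiness=max(0,12-12)=0
  Job 3: p=7, d=15, C=19, tardiness=max(0,19-15)=4
  Job 4: p=6, d=23, C=25, tardiness=max(0,25-23)=2
  Job 5: p=8, d=29, C=33, tardiness=max(0,33-29)=4
Total tardiness = 10

10


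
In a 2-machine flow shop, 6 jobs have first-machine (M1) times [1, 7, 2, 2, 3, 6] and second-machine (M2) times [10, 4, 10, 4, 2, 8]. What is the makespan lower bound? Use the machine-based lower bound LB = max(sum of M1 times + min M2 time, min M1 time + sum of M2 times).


LB1 = sum(M1 times) + min(M2 times) = 21 + 2 = 23
LB2 = min(M1 times) + sum(M2 times) = 1 + 38 = 39
Lower bound = max(LB1, LB2) = max(23, 39) = 39

39


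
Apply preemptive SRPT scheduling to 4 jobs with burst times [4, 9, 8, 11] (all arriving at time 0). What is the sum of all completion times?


Since all jobs arrive at t=0, SRPT equals SPT ordering.
SPT order: [4, 8, 9, 11]
Completion times:
  Job 1: p=4, C=4
  Job 2: p=8, C=12
  Job 3: p=9, C=21
  Job 4: p=11, C=32
Total completion time = 4 + 12 + 21 + 32 = 69

69


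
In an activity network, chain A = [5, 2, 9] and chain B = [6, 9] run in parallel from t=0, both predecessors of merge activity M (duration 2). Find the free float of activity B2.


ES(B2) = sum of predecessors on chain B = 6
EF(B2) = ES + duration = 6 + 9 = 15
Successor of B2 is M. ES(M) = max(sum(A), sum(B)) = max(16, 15) = 16
Free float = ES(successor) - EF(current) = 16 - 15 = 1

1


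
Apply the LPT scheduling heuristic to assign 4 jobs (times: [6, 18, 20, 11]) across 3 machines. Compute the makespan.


Sort jobs in decreasing order (LPT): [20, 18, 11, 6]
Assign each job to the least loaded machine:
  Machine 1: jobs [20], load = 20
  Machine 2: jobs [18], load = 18
  Machine 3: jobs [11, 6], load = 17
Makespan = max load = 20

20


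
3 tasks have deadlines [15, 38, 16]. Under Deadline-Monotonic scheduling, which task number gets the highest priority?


Sort tasks by relative deadline (ascending):
  Task 1: deadline = 15
  Task 3: deadline = 16
  Task 2: deadline = 38
Priority order (highest first): [1, 3, 2]
Highest priority task = 1

1


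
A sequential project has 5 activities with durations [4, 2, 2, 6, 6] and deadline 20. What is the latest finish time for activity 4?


LF(activity 4) = deadline - sum of successor durations
Successors: activities 5 through 5 with durations [6]
Sum of successor durations = 6
LF = 20 - 6 = 14

14


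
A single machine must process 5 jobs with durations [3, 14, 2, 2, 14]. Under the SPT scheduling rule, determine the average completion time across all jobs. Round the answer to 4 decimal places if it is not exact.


Sort jobs by processing time (SPT order): [2, 2, 3, 14, 14]
Compute completion times sequentially:
  Job 1: processing = 2, completes at 2
  Job 2: processing = 2, completes at 4
  Job 3: processing = 3, completes at 7
  Job 4: processing = 14, completes at 21
  Job 5: processing = 14, completes at 35
Sum of completion times = 69
Average completion time = 69/5 = 13.8

13.8


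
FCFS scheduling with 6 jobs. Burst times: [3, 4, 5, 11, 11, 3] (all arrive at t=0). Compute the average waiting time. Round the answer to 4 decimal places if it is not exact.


FCFS order (as given): [3, 4, 5, 11, 11, 3]
Waiting times:
  Job 1: wait = 0
  Job 2: wait = 3
  Job 3: wait = 7
  Job 4: wait = 12
  Job 5: wait = 23
  Job 6: wait = 34
Sum of waiting times = 79
Average waiting time = 79/6 = 13.1667

13.1667


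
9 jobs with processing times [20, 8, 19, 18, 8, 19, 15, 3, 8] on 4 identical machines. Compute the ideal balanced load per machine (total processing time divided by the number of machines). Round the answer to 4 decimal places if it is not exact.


Total processing time = 20 + 8 + 19 + 18 + 8 + 19 + 15 + 3 + 8 = 118
Number of machines = 4
Ideal balanced load = 118 / 4 = 29.5

29.5


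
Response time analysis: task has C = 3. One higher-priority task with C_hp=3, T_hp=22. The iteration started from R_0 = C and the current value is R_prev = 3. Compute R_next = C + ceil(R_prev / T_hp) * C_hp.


R_next = C + ceil(R_prev / T_hp) * C_hp
ceil(3 / 22) = ceil(0.1364) = 1
Interference = 1 * 3 = 3
R_next = 3 + 3 = 6

6


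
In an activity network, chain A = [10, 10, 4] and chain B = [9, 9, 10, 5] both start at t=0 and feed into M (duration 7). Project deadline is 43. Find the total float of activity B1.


Forward pass: ES(B1) = sum of predecessors on chain B = 0
EF = ES + duration = 0 + 9 = 9
Backward pass: LF(M) = deadline = 43; LS(M) = 43 - 7 = 36
LF(B1) = LS(M) - sum(successors on chain B) = 36 - 24 = 12
LS = LF - duration = 12 - 9 = 3
Total float = LS - ES = 3 - 0 = 3

3


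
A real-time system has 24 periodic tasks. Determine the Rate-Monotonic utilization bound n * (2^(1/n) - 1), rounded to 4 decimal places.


Compute 2^(1/24) = 1.0293022366
Subtract 1: 1.0293022366 - 1 = 0.0293022366
Multiply by n: 24 * 0.0293022366 = 0.7032536784
Round to 4 dp: 0.7033

0.7033


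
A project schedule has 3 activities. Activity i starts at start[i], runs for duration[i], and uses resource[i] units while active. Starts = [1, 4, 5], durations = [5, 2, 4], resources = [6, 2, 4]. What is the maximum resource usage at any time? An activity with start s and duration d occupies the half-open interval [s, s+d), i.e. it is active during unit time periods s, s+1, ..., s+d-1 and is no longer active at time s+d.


Each activity i is active on [start_i, start_i + duration_i).
Compute total resource usage per time slot:
  t=0: active resources = [], total = 0
  t=1: active resources = [6], total = 6
  t=2: active resources = [6], total = 6
  t=3: active resources = [6], total = 6
  t=4: active resources = [6, 2], total = 8
  t=5: active resources = [6, 2, 4], total = 12
  t=6: active resources = [4], total = 4
  t=7: active resources = [4], total = 4
  t=8: active resources = [4], total = 4
Peak resource demand = 12

12


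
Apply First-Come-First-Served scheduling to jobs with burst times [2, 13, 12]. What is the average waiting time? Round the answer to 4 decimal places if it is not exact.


FCFS order (as given): [2, 13, 12]
Waiting times:
  Job 1: wait = 0
  Job 2: wait = 2
  Job 3: wait = 15
Sum of waiting times = 17
Average waiting time = 17/3 = 5.6667

5.6667


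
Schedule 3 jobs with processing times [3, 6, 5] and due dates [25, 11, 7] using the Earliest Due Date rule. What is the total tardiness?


Sort by due date (EDD order): [(5, 7), (6, 11), (3, 25)]
Compute completion times and tardiness:
  Job 1: p=5, d=7, C=5, tardiness=max(0,5-7)=0
  Job 2: p=6, d=11, C=11, tardiness=max(0,11-11)=0
  Job 3: p=3, d=25, C=14, tardiness=max(0,14-25)=0
Total tardiness = 0

0


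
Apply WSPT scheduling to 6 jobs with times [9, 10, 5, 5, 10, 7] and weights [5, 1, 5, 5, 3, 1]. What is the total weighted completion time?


Compute p/w ratios and sort ascending (WSPT): [(5, 5), (5, 5), (9, 5), (10, 3), (7, 1), (10, 1)]
Compute weighted completion times:
  Job (p=5,w=5): C=5, w*C=5*5=25
  Job (p=5,w=5): C=10, w*C=5*10=50
  Job (p=9,w=5): C=19, w*C=5*19=95
  Job (p=10,w=3): C=29, w*C=3*29=87
  Job (p=7,w=1): C=36, w*C=1*36=36
  Job (p=10,w=1): C=46, w*C=1*46=46
Total weighted completion time = 339

339


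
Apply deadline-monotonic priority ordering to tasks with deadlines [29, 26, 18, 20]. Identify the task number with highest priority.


Sort tasks by relative deadline (ascending):
  Task 3: deadline = 18
  Task 4: deadline = 20
  Task 2: deadline = 26
  Task 1: deadline = 29
Priority order (highest first): [3, 4, 2, 1]
Highest priority task = 3

3


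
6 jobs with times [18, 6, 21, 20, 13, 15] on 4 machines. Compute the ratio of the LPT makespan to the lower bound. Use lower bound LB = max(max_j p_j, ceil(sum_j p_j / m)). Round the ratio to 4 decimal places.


LPT order: [21, 20, 18, 15, 13, 6]
Machine loads after assignment: [21, 20, 24, 28]
LPT makespan = 28
Lower bound = max(max_job, ceil(total/4)) = max(21, 24) = 24
Ratio = 28 / 24 = 1.1667

1.1667


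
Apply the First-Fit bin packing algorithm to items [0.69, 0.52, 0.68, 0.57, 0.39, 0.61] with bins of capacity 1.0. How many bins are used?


Place items sequentially using First-Fit:
  Item 0.69 -> new Bin 1
  Item 0.52 -> new Bin 2
  Item 0.68 -> new Bin 3
  Item 0.57 -> new Bin 4
  Item 0.39 -> Bin 2 (now 0.91)
  Item 0.61 -> new Bin 5
Total bins used = 5

5


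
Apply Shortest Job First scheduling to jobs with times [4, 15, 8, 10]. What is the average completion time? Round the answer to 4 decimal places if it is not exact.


SJF order (ascending): [4, 8, 10, 15]
Completion times:
  Job 1: burst=4, C=4
  Job 2: burst=8, C=12
  Job 3: burst=10, C=22
  Job 4: burst=15, C=37
Average completion = 75/4 = 18.75

18.75


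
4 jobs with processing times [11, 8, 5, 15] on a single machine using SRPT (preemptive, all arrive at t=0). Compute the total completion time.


Since all jobs arrive at t=0, SRPT equals SPT ordering.
SPT order: [5, 8, 11, 15]
Completion times:
  Job 1: p=5, C=5
  Job 2: p=8, C=13
  Job 3: p=11, C=24
  Job 4: p=15, C=39
Total completion time = 5 + 13 + 24 + 39 = 81

81


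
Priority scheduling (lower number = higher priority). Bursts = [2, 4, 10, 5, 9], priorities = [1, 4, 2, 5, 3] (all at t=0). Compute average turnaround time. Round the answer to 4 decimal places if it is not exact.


Sort by priority (ascending = highest first):
Order: [(1, 2), (2, 10), (3, 9), (4, 4), (5, 5)]
Completion times:
  Priority 1, burst=2, C=2
  Priority 2, burst=10, C=12
  Priority 3, burst=9, C=21
  Priority 4, burst=4, C=25
  Priority 5, burst=5, C=30
Average turnaround = 90/5 = 18.0

18.0


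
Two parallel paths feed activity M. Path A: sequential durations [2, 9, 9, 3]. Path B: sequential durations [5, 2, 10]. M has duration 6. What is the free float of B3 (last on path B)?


ES(B3) = sum of predecessors on chain B = 7
EF(B3) = ES + duration = 7 + 10 = 17
Successor of B3 is M. ES(M) = max(sum(A), sum(B)) = max(23, 17) = 23
Free float = ES(successor) - EF(current) = 23 - 17 = 6

6


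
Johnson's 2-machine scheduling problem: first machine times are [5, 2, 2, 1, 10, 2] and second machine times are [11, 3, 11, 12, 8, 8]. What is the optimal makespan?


Apply Johnson's rule:
  Group 1 (a <= b): [(4, 1, 12), (2, 2, 3), (3, 2, 11), (6, 2, 8), (1, 5, 11)]
  Group 2 (a > b): [(5, 10, 8)]
Optimal job order: [4, 2, 3, 6, 1, 5]
Schedule:
  Job 4: M1 done at 1, M2 done at 13
  Job 2: M1 done at 3, M2 done at 16
  Job 3: M1 done at 5, M2 done at 27
  Job 6: M1 done at 7, M2 done at 35
  Job 1: M1 done at 12, M2 done at 46
  Job 5: M1 done at 22, M2 done at 54
Makespan = 54

54


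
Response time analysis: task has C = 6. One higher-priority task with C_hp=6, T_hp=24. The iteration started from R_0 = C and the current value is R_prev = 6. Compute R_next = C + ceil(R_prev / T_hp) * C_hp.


R_next = C + ceil(R_prev / T_hp) * C_hp
ceil(6 / 24) = ceil(0.25) = 1
Interference = 1 * 6 = 6
R_next = 6 + 6 = 12

12


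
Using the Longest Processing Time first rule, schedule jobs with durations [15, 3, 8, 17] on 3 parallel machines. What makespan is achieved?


Sort jobs in decreasing order (LPT): [17, 15, 8, 3]
Assign each job to the least loaded machine:
  Machine 1: jobs [17], load = 17
  Machine 2: jobs [15], load = 15
  Machine 3: jobs [8, 3], load = 11
Makespan = max load = 17

17


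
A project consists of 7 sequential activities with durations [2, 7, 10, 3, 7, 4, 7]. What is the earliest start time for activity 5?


Activity 5 starts after activities 1 through 4 complete.
Predecessor durations: [2, 7, 10, 3]
ES = 2 + 7 + 10 + 3 = 22

22


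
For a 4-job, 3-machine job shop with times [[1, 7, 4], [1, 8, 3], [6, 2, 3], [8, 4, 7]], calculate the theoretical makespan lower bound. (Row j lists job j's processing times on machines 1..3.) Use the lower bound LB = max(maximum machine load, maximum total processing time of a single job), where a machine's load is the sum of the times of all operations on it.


Machine loads:
  Machine 1: 1 + 1 + 6 + 8 = 16
  Machine 2: 7 + 8 + 2 + 4 = 21
  Machine 3: 4 + 3 + 3 + 7 = 17
Max machine load = 21
Job totals:
  Job 1: 12
  Job 2: 12
  Job 3: 11
  Job 4: 19
Max job total = 19
Lower bound = max(21, 19) = 21

21


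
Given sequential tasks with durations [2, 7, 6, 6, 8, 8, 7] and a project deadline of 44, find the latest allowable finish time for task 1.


LF(activity 1) = deadline - sum of successor durations
Successors: activities 2 through 7 with durations [7, 6, 6, 8, 8, 7]
Sum of successor durations = 42
LF = 44 - 42 = 2

2


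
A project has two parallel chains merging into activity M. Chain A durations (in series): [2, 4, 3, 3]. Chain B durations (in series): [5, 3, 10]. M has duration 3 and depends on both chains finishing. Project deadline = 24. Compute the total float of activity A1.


Forward pass: ES(A1) = sum of predecessors on chain A = 0
EF = ES + duration = 0 + 2 = 2
Backward pass: LF(M) = deadline = 24; LS(M) = 24 - 3 = 21
LF(A1) = LS(M) - sum(successors on chain A) = 21 - 10 = 11
LS = LF - duration = 11 - 2 = 9
Total float = LS - ES = 9 - 0 = 9

9


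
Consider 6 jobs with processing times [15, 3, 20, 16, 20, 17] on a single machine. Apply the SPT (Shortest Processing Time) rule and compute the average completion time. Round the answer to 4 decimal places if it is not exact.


Sort jobs by processing time (SPT order): [3, 15, 16, 17, 20, 20]
Compute completion times sequentially:
  Job 1: processing = 3, completes at 3
  Job 2: processing = 15, completes at 18
  Job 3: processing = 16, completes at 34
  Job 4: processing = 17, completes at 51
  Job 5: processing = 20, completes at 71
  Job 6: processing = 20, completes at 91
Sum of completion times = 268
Average completion time = 268/6 = 44.6667

44.6667


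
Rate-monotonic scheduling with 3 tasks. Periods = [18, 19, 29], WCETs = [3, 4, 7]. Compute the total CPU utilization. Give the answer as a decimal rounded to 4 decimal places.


Compute individual utilizations (exact fractions):
  Task 1: C/T = 3/18 = 1/6 (approx. 0.1667)
  Task 2: C/T = 4/19 (approx. 0.2105)
  Task 3: C/T = 7/29 (approx. 0.2414)
Total utilization U = 1/6 + 4/19 + 7/29 = 2045/3306
Rounded to 4 decimal places: U = 0.6186
RM (Liu & Layland) bound for 3 tasks = 0.779763; compare with U = 2045/3306 (approx. 0.618572)
U <= bound, so schedulable by RM sufficient condition.

0.6186


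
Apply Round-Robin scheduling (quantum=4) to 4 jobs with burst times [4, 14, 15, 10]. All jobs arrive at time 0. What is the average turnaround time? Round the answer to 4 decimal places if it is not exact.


Time quantum = 4
Execution trace:
  J1 runs 4 units, time = 4
  J2 runs 4 units, time = 8
  J3 runs 4 units, time = 12
  J4 runs 4 units, time = 16
  J2 runs 4 units, time = 20
  J3 runs 4 units, time = 24
  J4 runs 4 units, time = 28
  J2 runs 4 units, time = 32
  J3 runs 4 units, time = 36
  J4 runs 2 units, time = 38
  J2 runs 2 units, time = 40
  J3 runs 3 units, time = 43
Finish times: [4, 40, 43, 38]
Average turnaround = 125/4 = 31.25

31.25


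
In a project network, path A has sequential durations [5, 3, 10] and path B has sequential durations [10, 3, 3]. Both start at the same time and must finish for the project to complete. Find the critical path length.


Path A total = 5 + 3 + 10 = 18
Path B total = 10 + 3 + 3 = 16
Critical path = longest path = max(18, 16) = 18

18


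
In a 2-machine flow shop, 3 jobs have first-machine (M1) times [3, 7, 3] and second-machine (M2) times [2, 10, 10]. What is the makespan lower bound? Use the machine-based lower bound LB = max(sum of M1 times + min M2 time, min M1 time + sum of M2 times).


LB1 = sum(M1 times) + min(M2 times) = 13 + 2 = 15
LB2 = min(M1 times) + sum(M2 times) = 3 + 22 = 25
Lower bound = max(LB1, LB2) = max(15, 25) = 25

25


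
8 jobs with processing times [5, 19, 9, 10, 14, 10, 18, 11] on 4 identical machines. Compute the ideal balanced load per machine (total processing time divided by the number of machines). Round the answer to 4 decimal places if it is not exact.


Total processing time = 5 + 19 + 9 + 10 + 14 + 10 + 18 + 11 = 96
Number of machines = 4
Ideal balanced load = 96 / 4 = 24.0

24.0


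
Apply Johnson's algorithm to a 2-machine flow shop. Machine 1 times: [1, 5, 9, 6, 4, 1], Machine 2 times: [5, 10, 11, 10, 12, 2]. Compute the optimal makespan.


Apply Johnson's rule:
  Group 1 (a <= b): [(1, 1, 5), (6, 1, 2), (5, 4, 12), (2, 5, 10), (4, 6, 10), (3, 9, 11)]
  Group 2 (a > b): []
Optimal job order: [1, 6, 5, 2, 4, 3]
Schedule:
  Job 1: M1 done at 1, M2 done at 6
  Job 6: M1 done at 2, M2 done at 8
  Job 5: M1 done at 6, M2 done at 20
  Job 2: M1 done at 11, M2 done at 30
  Job 4: M1 done at 17, M2 done at 40
  Job 3: M1 done at 26, M2 done at 51
Makespan = 51

51


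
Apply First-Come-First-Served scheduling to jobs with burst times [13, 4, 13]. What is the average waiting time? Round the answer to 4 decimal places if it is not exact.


FCFS order (as given): [13, 4, 13]
Waiting times:
  Job 1: wait = 0
  Job 2: wait = 13
  Job 3: wait = 17
Sum of waiting times = 30
Average waiting time = 30/3 = 10.0

10.0


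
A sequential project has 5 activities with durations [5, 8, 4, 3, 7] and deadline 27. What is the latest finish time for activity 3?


LF(activity 3) = deadline - sum of successor durations
Successors: activities 4 through 5 with durations [3, 7]
Sum of successor durations = 10
LF = 27 - 10 = 17

17


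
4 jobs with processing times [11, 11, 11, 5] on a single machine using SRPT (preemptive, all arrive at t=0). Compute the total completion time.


Since all jobs arrive at t=0, SRPT equals SPT ordering.
SPT order: [5, 11, 11, 11]
Completion times:
  Job 1: p=5, C=5
  Job 2: p=11, C=16
  Job 3: p=11, C=27
  Job 4: p=11, C=38
Total completion time = 5 + 16 + 27 + 38 = 86

86


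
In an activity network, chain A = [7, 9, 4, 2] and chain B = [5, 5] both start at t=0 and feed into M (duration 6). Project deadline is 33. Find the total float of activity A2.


Forward pass: ES(A2) = sum of predecessors on chain A = 7
EF = ES + duration = 7 + 9 = 16
Backward pass: LF(M) = deadline = 33; LS(M) = 33 - 6 = 27
LF(A2) = LS(M) - sum(successors on chain A) = 27 - 6 = 21
LS = LF - duration = 21 - 9 = 12
Total float = LS - ES = 12 - 7 = 5

5


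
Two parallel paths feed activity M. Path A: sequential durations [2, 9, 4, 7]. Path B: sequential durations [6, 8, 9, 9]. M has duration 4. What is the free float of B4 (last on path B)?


ES(B4) = sum of predecessors on chain B = 23
EF(B4) = ES + duration = 23 + 9 = 32
Successor of B4 is M. ES(M) = max(sum(A), sum(B)) = max(22, 32) = 32
Free float = ES(successor) - EF(current) = 32 - 32 = 0

0


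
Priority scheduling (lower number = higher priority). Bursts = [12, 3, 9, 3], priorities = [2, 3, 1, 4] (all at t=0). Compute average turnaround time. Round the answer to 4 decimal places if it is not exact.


Sort by priority (ascending = highest first):
Order: [(1, 9), (2, 12), (3, 3), (4, 3)]
Completion times:
  Priority 1, burst=9, C=9
  Priority 2, burst=12, C=21
  Priority 3, burst=3, C=24
  Priority 4, burst=3, C=27
Average turnaround = 81/4 = 20.25

20.25


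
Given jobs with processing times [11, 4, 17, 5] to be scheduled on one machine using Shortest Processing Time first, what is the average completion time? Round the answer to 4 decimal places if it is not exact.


Sort jobs by processing time (SPT order): [4, 5, 11, 17]
Compute completion times sequentially:
  Job 1: processing = 4, completes at 4
  Job 2: processing = 5, completes at 9
  Job 3: processing = 11, completes at 20
  Job 4: processing = 17, completes at 37
Sum of completion times = 70
Average completion time = 70/4 = 17.5

17.5


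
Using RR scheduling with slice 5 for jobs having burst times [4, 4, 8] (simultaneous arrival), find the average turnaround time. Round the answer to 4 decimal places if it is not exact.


Time quantum = 5
Execution trace:
  J1 runs 4 units, time = 4
  J2 runs 4 units, time = 8
  J3 runs 5 units, time = 13
  J3 runs 3 units, time = 16
Finish times: [4, 8, 16]
Average turnaround = 28/3 = 9.3333

9.3333


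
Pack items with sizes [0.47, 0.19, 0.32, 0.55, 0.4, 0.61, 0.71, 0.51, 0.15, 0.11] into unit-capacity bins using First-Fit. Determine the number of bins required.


Place items sequentially using First-Fit:
  Item 0.47 -> new Bin 1
  Item 0.19 -> Bin 1 (now 0.66)
  Item 0.32 -> Bin 1 (now 0.98)
  Item 0.55 -> new Bin 2
  Item 0.4 -> Bin 2 (now 0.95)
  Item 0.61 -> new Bin 3
  Item 0.71 -> new Bin 4
  Item 0.51 -> new Bin 5
  Item 0.15 -> Bin 3 (now 0.76)
  Item 0.11 -> Bin 3 (now 0.87)
Total bins used = 5

5


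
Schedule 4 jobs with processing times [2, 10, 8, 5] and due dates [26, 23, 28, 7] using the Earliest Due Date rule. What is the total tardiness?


Sort by due date (EDD order): [(5, 7), (10, 23), (2, 26), (8, 28)]
Compute completion times and tardiness:
  Job 1: p=5, d=7, C=5, tardiness=max(0,5-7)=0
  Job 2: p=10, d=23, C=15, tardiness=max(0,15-23)=0
  Job 3: p=2, d=26, C=17, tardiness=max(0,17-26)=0
  Job 4: p=8, d=28, C=25, tardiness=max(0,25-28)=0
Total tardiness = 0

0


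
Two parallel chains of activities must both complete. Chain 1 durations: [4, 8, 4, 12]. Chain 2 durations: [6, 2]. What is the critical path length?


Path A total = 4 + 8 + 4 + 12 = 28
Path B total = 6 + 2 = 8
Critical path = longest path = max(28, 8) = 28

28


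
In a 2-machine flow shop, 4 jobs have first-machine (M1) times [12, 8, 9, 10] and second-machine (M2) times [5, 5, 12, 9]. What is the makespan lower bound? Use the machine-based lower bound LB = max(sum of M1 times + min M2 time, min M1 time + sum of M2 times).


LB1 = sum(M1 times) + min(M2 times) = 39 + 5 = 44
LB2 = min(M1 times) + sum(M2 times) = 8 + 31 = 39
Lower bound = max(LB1, LB2) = max(44, 39) = 44

44


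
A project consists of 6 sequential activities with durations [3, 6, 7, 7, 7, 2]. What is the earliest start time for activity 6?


Activity 6 starts after activities 1 through 5 complete.
Predecessor durations: [3, 6, 7, 7, 7]
ES = 3 + 6 + 7 + 7 + 7 = 30

30


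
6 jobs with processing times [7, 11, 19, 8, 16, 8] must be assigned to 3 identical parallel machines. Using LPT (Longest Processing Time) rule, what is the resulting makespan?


Sort jobs in decreasing order (LPT): [19, 16, 11, 8, 8, 7]
Assign each job to the least loaded machine:
  Machine 1: jobs [19, 7], load = 26
  Machine 2: jobs [16, 8], load = 24
  Machine 3: jobs [11, 8], load = 19
Makespan = max load = 26

26


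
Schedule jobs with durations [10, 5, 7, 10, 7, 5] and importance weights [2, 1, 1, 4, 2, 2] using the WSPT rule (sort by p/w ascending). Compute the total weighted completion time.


Compute p/w ratios and sort ascending (WSPT): [(10, 4), (5, 2), (7, 2), (10, 2), (5, 1), (7, 1)]
Compute weighted completion times:
  Job (p=10,w=4): C=10, w*C=4*10=40
  Job (p=5,w=2): C=15, w*C=2*15=30
  Job (p=7,w=2): C=22, w*C=2*22=44
  Job (p=10,w=2): C=32, w*C=2*32=64
  Job (p=5,w=1): C=37, w*C=1*37=37
  Job (p=7,w=1): C=44, w*C=1*44=44
Total weighted completion time = 259

259


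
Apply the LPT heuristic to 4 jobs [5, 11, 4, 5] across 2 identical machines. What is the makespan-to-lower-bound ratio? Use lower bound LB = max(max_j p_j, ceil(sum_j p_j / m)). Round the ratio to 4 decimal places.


LPT order: [11, 5, 5, 4]
Machine loads after assignment: [11, 14]
LPT makespan = 14
Lower bound = max(max_job, ceil(total/2)) = max(11, 13) = 13
Ratio = 14 / 13 = 1.0769

1.0769


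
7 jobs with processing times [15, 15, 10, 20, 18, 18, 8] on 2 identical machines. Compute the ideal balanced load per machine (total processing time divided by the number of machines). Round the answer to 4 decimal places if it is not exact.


Total processing time = 15 + 15 + 10 + 20 + 18 + 18 + 8 = 104
Number of machines = 2
Ideal balanced load = 104 / 2 = 52.0

52.0
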